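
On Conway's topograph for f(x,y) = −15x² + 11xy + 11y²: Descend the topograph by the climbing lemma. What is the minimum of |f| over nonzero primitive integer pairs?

river: ρ → (11,11,-15)
river: ρ → (-15,19,7)
river: ρ → (7,23,-9)
river: ρ → (-9,13,17)
river: ρ → (17,21,-5)
river: ρ → (-5,19,21)
river: ρ → (21,23,-3)
river: ρ → (-3,25,13)
river: ρ → (13,27,-1)
river: ρ → (-1,27,13)
river: ρ → (13,25,-3)
river: ρ → (-3,23,21)
river: ρ → (21,19,-5)
river: ρ → (-5,21,17)
river: ρ → (17,13,-9)
river: ρ → (-9,23,7)
river: ρ → (7,19,-15)
river: ρ → (-15,11,11)
closes: descent 0, river 18
min |a| on river = 1

1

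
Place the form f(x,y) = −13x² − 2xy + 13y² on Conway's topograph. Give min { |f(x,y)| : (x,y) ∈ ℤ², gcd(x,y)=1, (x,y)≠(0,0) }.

descent: ρ → (13,2,-13)  [lands on river]
river: ρ → (-13,24,2)
river: ρ → (2,24,-13)
river: ρ → (-13,2,13)
river: ρ → (13,24,-2)
river: ρ → (-2,24,13)
closes: descent 1, river 6
min |a| on river = 2

2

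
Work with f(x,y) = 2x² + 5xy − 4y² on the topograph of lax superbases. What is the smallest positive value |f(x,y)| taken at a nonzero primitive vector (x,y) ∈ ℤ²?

river: ρ → (-4,3,3)
river: ρ → (3,3,-4)
river: ρ → (-4,5,2)
river: ρ → (2,7,-1)
river: ρ → (-1,7,2)
river: ρ → (2,5,-4)
closes: descent 0, river 6
min |a| on river = 1

1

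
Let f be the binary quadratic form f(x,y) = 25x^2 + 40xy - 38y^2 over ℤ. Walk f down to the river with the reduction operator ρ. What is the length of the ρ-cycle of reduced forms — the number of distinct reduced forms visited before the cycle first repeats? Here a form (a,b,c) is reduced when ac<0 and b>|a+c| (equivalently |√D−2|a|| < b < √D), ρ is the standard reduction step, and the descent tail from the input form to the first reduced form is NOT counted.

D = 5400, ⌊√D⌋ = 73
river: ρ → (-38,36,27)
river: ρ → (27,72,-2)
river: ρ → (-2,72,27)
river: ρ → (27,36,-38)
river: ρ → (-38,40,25)
river: ρ → (25,60,-18)
river: ρ → (-18,48,43)
river: ρ → (43,38,-23)
river: ρ → (-23,54,27)
river: ρ → (27,54,-23)
river: ρ → (-23,38,43)
river: ρ → (43,48,-18)
river: ρ → (-18,60,25)
river: ρ → (25,40,-38)
ρ-cycle length = 14 (tail of 0 descent steps not counted)

14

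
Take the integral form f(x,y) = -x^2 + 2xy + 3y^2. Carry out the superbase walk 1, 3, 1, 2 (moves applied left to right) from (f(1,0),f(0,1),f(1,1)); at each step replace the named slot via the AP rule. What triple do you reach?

start (-1,3,4) = (f(1,0),f(0,1),f(1,1))
replace slot 1: 2·(3+4) − (-1) = 15 → (15,3,4)
replace slot 3: 2·(15+3) − 4 = 32 → (15,3,32)
replace slot 1: 2·(3+32) − 15 = 55 → (55,3,32)
replace slot 2: 2·(55+32) − 3 = 171 → (55,171,32)

55,171,32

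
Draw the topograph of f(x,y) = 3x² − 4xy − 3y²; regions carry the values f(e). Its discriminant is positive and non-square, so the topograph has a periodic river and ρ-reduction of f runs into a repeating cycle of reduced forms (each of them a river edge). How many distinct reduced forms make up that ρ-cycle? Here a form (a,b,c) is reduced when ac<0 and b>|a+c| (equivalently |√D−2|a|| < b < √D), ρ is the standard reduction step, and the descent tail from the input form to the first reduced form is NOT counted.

D = 52, ⌊√D⌋ = 7
descent: ρ → (-3,4,3)  [lands on river]
river: ρ → (3,2,-4)
river: ρ → (-4,6,1)
river: ρ → (1,6,-4)
river: ρ → (-4,2,3)
river: ρ → (3,4,-3)
river: ρ → (-3,2,4)
river: ρ → (4,6,-1)
river: ρ → (-1,6,4)
river: ρ → (4,2,-3)
ρ-cycle length = 10 (tail of 1 descent step not counted)

10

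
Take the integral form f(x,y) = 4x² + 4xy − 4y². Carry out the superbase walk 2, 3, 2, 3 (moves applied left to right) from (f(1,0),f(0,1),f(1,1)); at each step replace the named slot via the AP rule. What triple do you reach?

start (4,-4,4) = (f(1,0),f(0,1),f(1,1))
replace slot 2: 2·(4+4) − (-4) = 20 → (4,20,4)
replace slot 3: 2·(4+20) − 4 = 44 → (4,20,44)
replace slot 2: 2·(4+44) − 20 = 76 → (4,76,44)
replace slot 3: 2·(4+76) − 44 = 116 → (4,76,116)

4,76,116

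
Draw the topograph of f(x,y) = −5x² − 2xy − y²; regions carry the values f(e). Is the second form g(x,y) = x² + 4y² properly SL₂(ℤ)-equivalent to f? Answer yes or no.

D₁ = -16, D₂ = -16
f is negative-definite; reduce −f:
−f: flip: (5,2,1)→(1,-2,5)
−f: translate: b→0 (≡-2 mod 2), so (1,-2,5)→(1,0,4)
−f: reduced (well bottom): (1,0,4) with a≤c, −a<b≤a
flip sign back: reduced form of f is (-1,0,-4)
g: reduced (well bottom): (1,0,4) with a≤c, −a<b≤a
reduced forms (-1, 0, -4) vs (1, 0, 4) ⇒ inequivalent

no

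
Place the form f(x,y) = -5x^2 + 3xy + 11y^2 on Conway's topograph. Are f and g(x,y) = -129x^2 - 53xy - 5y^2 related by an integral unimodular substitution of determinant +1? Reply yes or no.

D₁ = 229, D₂ = 229
river cycle of f (length 6): (-5, 13, 3), (3, 11, -9), (-9, 7, 5), (5, 13, -3), (-3, 11, 9), (9, 7, -5)
river cycle of g (length 6): (-5, 13, 3), (3, 11, -9), (-9, 7, 5), (5, 13, -3), (-3, 11, 9), (9, 7, -5)
cycles coincide ⇒ equivalent

yes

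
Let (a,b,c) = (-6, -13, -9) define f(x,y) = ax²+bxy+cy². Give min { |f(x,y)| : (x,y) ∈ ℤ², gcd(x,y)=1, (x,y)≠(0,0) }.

translate: b→1 (≡13 mod 12), so (6,13,9)→(6,1,2)
flip: (6,1,2)→(2,-1,6)
reduced (well bottom): (2,-1,6) with a≤c, −a<b≤a
well minimum |f| = |-2| = 2 (negative-definite)

2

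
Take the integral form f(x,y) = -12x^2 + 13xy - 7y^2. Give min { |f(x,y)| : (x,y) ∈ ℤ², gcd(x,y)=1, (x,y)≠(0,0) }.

translate: b→11 (≡-13 mod 24), so (12,-13,7)→(12,11,6)
flip: (12,11,6)→(6,-11,12)
translate: b→1 (≡-11 mod 12), so (6,-11,12)→(6,1,7)
reduced (well bottom): (6,1,7) with a≤c, −a<b≤a
well minimum |f| = |-6| = 6 (negative-definite)

6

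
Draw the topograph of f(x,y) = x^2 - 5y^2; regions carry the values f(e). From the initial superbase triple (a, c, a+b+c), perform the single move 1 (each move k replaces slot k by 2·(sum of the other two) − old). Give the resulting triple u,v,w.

start (1,-5,-4) = (f(1,0),f(0,1),f(1,1))
replace slot 1: 2·((-5)+(-4)) − 1 = -19 → (-19,-5,-4)

-19,-5,-4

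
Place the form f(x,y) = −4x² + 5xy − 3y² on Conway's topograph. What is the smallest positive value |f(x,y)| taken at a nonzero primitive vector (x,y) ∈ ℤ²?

translate: b→3 (≡-5 mod 8), so (4,-5,3)→(4,3,2)
flip: (4,3,2)→(2,-3,4)
translate: b→1 (≡-3 mod 4), so (2,-3,4)→(2,1,3)
reduced (well bottom): (2,1,3) with a≤c, −a<b≤a
well minimum |f| = |-2| = 2 (negative-definite)

2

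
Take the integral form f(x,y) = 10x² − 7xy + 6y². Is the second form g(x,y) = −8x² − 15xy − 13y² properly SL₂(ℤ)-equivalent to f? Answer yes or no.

D₁ = -191, D₂ = -191
f: flip: (10,-7,6)→(6,7,10)
f: translate: b→-5 (≡7 mod 12), so (6,7,10)→(6,-5,9)
f: reduced (well bottom): (6,-5,9) with a≤c, −a<b≤a
g is negative-definite; reduce −g:
−g: translate: b→-1 (≡15 mod 16), so (8,15,13)→(8,-1,6)
−g: flip: (8,-1,6)→(6,1,8)
−g: reduced (well bottom): (6,1,8) with a≤c, −a<b≤a
flip sign back: reduced form of g is (-6,-1,-8)
reduced forms (6, -5, 9) vs (-6, -1, -8) ⇒ inequivalent

no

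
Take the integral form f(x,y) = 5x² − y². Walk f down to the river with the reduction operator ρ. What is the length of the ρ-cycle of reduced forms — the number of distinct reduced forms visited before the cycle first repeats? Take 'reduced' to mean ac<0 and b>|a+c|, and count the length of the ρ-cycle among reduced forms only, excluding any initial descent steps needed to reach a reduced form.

D = 20, ⌊√D⌋ = 4
descent: ρ → (-1,4,1)  [lands on river]
river: ρ → (1,4,-1)
ρ-cycle length = 2 (tail of 1 descent step not counted)

2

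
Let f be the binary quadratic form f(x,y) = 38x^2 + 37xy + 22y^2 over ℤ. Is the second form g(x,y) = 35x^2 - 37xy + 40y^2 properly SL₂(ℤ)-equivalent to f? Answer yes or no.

D₁ = -1975, D₂ = -4231
discriminants differ ⇒ not SL₂(ℤ)-equivalent

no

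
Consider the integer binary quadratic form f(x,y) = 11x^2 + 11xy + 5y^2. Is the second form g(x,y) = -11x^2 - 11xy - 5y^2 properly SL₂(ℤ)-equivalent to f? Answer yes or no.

D₁ = -99, D₂ = -99
f: flip: (11,11,5)→(5,-11,11)
f: translate: b→-1 (≡-11 mod 10), so (5,-11,11)→(5,-1,5)
f: flip: (5,-1,5)→(5,1,5)
f: reduced (well bottom): (5,1,5) with a≤c, −a<b≤a
g is negative-definite; reduce −g:
−g: flip: (11,11,5)→(5,-11,11)
−g: translate: b→-1 (≡-11 mod 10), so (5,-11,11)→(5,-1,5)
−g: flip: (5,-1,5)→(5,1,5)
−g: reduced (well bottom): (5,1,5) with a≤c, −a<b≤a
flip sign back: reduced form of g is (-5,-1,-5)
reduced forms (5, 1, 5) vs (-5, -1, -5) ⇒ inequivalent

no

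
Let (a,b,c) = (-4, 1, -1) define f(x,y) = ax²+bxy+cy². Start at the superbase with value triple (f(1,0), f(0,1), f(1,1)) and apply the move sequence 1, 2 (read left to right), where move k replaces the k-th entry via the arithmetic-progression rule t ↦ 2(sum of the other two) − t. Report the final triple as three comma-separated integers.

start (-4,-1,-4) = (f(1,0),f(0,1),f(1,1))
replace slot 1: 2·((-1)+(-4)) − (-4) = -6 → (-6,-1,-4)
replace slot 2: 2·((-6)+(-4)) − (-1) = -19 → (-6,-19,-4)

-6,-19,-4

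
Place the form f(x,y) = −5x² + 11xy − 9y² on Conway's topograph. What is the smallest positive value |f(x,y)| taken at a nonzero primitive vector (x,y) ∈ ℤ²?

translate: b→-1 (≡-11 mod 10), so (5,-11,9)→(5,-1,3)
flip: (5,-1,3)→(3,1,5)
reduced (well bottom): (3,1,5) with a≤c, −a<b≤a
well minimum |f| = |-3| = 3 (negative-definite)

3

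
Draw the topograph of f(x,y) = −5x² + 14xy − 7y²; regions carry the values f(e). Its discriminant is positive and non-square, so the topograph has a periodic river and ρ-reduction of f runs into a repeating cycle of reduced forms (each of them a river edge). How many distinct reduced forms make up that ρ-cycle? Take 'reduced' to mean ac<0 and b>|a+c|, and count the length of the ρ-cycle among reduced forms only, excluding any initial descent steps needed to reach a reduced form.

D = 56, ⌊√D⌋ = 7
descent: ρ → (-7,0,2)
descent: ρ → (2,4,-5)  [lands on river]
river: ρ → (-5,6,1)
river: ρ → (1,6,-5)
river: ρ → (-5,4,2)
ρ-cycle length = 4 (tail of 2 descent steps not counted)

4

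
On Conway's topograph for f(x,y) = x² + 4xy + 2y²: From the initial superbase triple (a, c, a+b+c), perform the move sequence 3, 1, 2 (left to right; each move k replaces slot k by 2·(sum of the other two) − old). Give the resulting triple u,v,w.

start (1,2,7) = (f(1,0),f(0,1),f(1,1))
replace slot 3: 2·(1+2) − 7 = -1 → (1,2,-1)
replace slot 1: 2·(2+(-1)) − 1 = 1 → (1,2,-1)
replace slot 2: 2·(1+(-1)) − 2 = -2 → (1,-2,-1)

1,-2,-1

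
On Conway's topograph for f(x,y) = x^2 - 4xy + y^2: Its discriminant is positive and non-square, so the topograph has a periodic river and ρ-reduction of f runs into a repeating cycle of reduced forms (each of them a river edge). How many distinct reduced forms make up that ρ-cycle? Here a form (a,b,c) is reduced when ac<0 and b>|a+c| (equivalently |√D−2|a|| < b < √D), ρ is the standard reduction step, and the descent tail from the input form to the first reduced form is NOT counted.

D = 12, ⌊√D⌋ = 3
descent: ρ → (1,2,-2)  [lands on river]
river: ρ → (-2,2,1)
ρ-cycle length = 2 (tail of 1 descent step not counted)

2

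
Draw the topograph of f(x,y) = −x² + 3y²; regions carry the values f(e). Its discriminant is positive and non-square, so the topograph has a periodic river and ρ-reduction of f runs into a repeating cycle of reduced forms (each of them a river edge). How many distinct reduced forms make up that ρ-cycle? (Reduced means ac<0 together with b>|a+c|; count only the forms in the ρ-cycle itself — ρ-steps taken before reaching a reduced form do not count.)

D = 12, ⌊√D⌋ = 3
descent: ρ → (3,0,-1)
descent: ρ → (-1,2,2)  [lands on river]
river: ρ → (2,2,-1)
ρ-cycle length = 2 (tail of 2 descent steps not counted)

2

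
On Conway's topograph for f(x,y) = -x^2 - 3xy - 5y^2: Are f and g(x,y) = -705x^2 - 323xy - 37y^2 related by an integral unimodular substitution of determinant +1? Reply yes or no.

D₁ = -11, D₂ = -11
f is negative-definite; reduce −f:
−f: translate: b→1 (≡3 mod 2), so (1,3,5)→(1,1,3)
−f: reduced (well bottom): (1,1,3) with a≤c, −a<b≤a
flip sign back: reduced form of f is (-1,-1,-3)
g is negative-definite; reduce −g:
−g: flip: (705,323,37)→(37,-323,705)
−g: translate: b→-27 (≡-323 mod 74), so (37,-323,705)→(37,-27,5)
−g: flip: (37,-27,5)→(5,27,37)
−g: translate: b→-3 (≡27 mod 10), so (5,27,37)→(5,-3,1)
−g: flip: (5,-3,1)→(1,3,5)
−g: translate: b→1 (≡3 mod 2), so (1,3,5)→(1,1,3)
−g: reduced (well bottom): (1,1,3) with a≤c, −a<b≤a
flip sign back: reduced form of g is (-1,-1,-3)
reduced forms (-1, -1, -3) vs (-1, -1, -3) ⇒ equivalent

yes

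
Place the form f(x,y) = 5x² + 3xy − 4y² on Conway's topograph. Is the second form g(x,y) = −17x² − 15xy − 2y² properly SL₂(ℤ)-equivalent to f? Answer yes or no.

D₁ = 89, D₂ = 89
river cycle of f (length 14): (-4, 5, 4), (4, 3, -5), (-5, 7, 2), (2, 9, -1), (-1, 9, 2), (2, 7, -5), (-5, 3, 4), (4, 5, -4), (-4, 3, 5), (5, 7, -2), … (4 more)
river cycle of g (length 14): (-2, 7, 5), (5, 3, -4), (-4, 5, 4), (4, 3, -5), (-5, 7, 2), (2, 9, -1), (-1, 9, 2), (2, 7, -5), (-5, 3, 4), (4, 5, -4), … (4 more)
cycles coincide ⇒ equivalent

yes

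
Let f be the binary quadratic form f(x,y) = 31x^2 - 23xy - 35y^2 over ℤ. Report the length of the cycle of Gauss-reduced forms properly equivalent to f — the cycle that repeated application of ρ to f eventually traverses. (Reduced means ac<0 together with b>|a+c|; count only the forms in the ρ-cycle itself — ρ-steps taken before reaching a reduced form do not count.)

D = 4869, ⌊√D⌋ = 69
descent: ρ → (-35,23,31)  [lands on river]
river: ρ → (31,39,-27)
river: ρ → (-27,69,1)
river: ρ → (1,69,-27)
river: ρ → (-27,39,31)
river: ρ → (31,23,-35)
river: ρ → (-35,47,19)
river: ρ → (19,67,-5)
river: ρ → (-5,63,45)
river: ρ → (45,27,-23)
river: ρ → (-23,65,7)
river: ρ → (7,61,-41)
river: ρ → (-41,21,27)
river: ρ → (27,33,-35)
river: ρ → (-35,37,25)
river: ρ → (25,63,-9)
river: ρ → (-9,63,25)
river: ρ → (25,37,-35)
river: ρ → (-35,33,27)
river: ρ → (27,21,-41)
river: ρ → (-41,61,7)
river: ρ → (7,65,-23)
river: ρ → (-23,27,45)
river: ρ → (45,63,-5)
river: ρ → (-5,67,19)
river: ρ → (19,47,-35)
ρ-cycle length = 26 (tail of 1 descent step not counted)

26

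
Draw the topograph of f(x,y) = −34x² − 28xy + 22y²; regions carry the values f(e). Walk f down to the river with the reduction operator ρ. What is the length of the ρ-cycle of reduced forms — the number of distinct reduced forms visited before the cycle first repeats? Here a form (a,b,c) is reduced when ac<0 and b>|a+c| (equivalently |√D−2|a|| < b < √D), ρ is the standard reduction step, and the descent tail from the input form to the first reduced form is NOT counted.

D = 3776, ⌊√D⌋ = 61
descent: ρ → (22,28,-34)  [lands on river]
river: ρ → (-34,40,16)
river: ρ → (16,56,-10)
river: ρ → (-10,44,46)
river: ρ → (46,48,-8)
river: ρ → (-8,48,46)
river: ρ → (46,44,-10)
river: ρ → (-10,56,16)
river: ρ → (16,40,-34)
river: ρ → (-34,28,22)
river: ρ → (22,60,-2)
river: ρ → (-2,60,22)
ρ-cycle length = 12 (tail of 1 descent step not counted)

12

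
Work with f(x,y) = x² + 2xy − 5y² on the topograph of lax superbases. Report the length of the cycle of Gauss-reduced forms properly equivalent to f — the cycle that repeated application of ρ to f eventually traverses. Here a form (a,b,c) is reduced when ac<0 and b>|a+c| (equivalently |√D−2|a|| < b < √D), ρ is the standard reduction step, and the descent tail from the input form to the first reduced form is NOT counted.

D = 24, ⌊√D⌋ = 4
descent: ρ → (-5,-2,1)
descent: ρ → (1,4,-2)  [lands on river]
river: ρ → (-2,4,1)
ρ-cycle length = 2 (tail of 2 descent steps not counted)

2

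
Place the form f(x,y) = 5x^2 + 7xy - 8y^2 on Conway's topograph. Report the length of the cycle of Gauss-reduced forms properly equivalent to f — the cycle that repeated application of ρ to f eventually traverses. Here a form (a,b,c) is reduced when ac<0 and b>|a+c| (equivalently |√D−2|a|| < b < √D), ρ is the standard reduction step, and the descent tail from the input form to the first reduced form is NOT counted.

D = 209, ⌊√D⌋ = 14
river: ρ → (-8,9,4)
river: ρ → (4,7,-10)
river: ρ → (-10,13,1)
river: ρ → (1,13,-10)
river: ρ → (-10,7,4)
river: ρ → (4,9,-8)
river: ρ → (-8,7,5)
river: ρ → (5,13,-2)
river: ρ → (-2,11,11)
river: ρ → (11,11,-2)
river: ρ → (-2,13,5)
river: ρ → (5,7,-8)
ρ-cycle length = 12 (tail of 0 descent steps not counted)

12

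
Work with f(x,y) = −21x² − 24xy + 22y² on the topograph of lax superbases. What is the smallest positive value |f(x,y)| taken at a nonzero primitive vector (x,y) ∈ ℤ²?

descent: ρ → (22,24,-21)  [lands on river]
river: ρ → (-21,18,25)
river: ρ → (25,32,-14)
river: ρ → (-14,24,33)
river: ρ → (33,42,-5)
river: ρ → (-5,48,6)
river: ρ → (6,48,-5)
river: ρ → (-5,42,33)
river: ρ → (33,24,-14)
river: ρ → (-14,32,25)
river: ρ → (25,18,-21)
river: ρ → (-21,24,22)
river: ρ → (22,20,-23)
river: ρ → (-23,26,19)
river: ρ → (19,12,-30)
river: ρ → (-30,48,1)
river: ρ → (1,48,-30)
river: ρ → (-30,12,19)
river: ρ → (19,26,-23)
river: ρ → (-23,20,22)
closes: descent 1, river 20
min |a| on river = 1

1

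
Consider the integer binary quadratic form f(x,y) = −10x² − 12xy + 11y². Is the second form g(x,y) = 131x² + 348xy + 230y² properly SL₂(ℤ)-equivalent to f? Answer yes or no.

D₁ = 584, D₂ = 584
river cycle of f (length 8): (11, 12, -10), (-10, 8, 13), (13, 18, -5), (-5, 22, 5), (5, 18, -13), (-13, 8, 10), (10, 12, -11), (-11, 10, 11)
river cycle of g (length 8): (13, 18, -5), (-5, 22, 5), (5, 18, -13), (-13, 8, 10), (10, 12, -11), (-11, 10, 11), (11, 12, -10), (-10, 8, 13)
cycles coincide ⇒ equivalent

yes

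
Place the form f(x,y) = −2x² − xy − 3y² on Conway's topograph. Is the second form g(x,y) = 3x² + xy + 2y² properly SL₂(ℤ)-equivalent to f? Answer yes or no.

D₁ = -23, D₂ = -23
f is negative-definite; reduce −f:
−f: reduced (well bottom): (2,1,3) with a≤c, −a<b≤a
flip sign back: reduced form of f is (-2,-1,-3)
g: flip: (3,1,2)→(2,-1,3)
g: reduced (well bottom): (2,-1,3) with a≤c, −a<b≤a
reduced forms (-2, -1, -3) vs (2, -1, 3) ⇒ inequivalent

no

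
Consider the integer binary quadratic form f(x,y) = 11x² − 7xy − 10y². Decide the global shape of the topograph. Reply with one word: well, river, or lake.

D = b²−4ac = (-7)² − 4·11·(-10) = 489
D > 0 non-square ⇒ indefinite ⇒ periodic river

river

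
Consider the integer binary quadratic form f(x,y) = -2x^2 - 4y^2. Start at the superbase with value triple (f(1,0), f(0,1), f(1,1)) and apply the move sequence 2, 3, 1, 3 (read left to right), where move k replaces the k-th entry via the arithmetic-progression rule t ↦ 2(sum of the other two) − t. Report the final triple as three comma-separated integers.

start (-2,-4,-6) = (f(1,0),f(0,1),f(1,1))
replace slot 2: 2·((-2)+(-6)) − (-4) = -12 → (-2,-12,-6)
replace slot 3: 2·((-2)+(-12)) − (-6) = -22 → (-2,-12,-22)
replace slot 1: 2·((-12)+(-22)) − (-2) = -66 → (-66,-12,-22)
replace slot 3: 2·((-66)+(-12)) − (-22) = -134 → (-66,-12,-134)

-66,-12,-134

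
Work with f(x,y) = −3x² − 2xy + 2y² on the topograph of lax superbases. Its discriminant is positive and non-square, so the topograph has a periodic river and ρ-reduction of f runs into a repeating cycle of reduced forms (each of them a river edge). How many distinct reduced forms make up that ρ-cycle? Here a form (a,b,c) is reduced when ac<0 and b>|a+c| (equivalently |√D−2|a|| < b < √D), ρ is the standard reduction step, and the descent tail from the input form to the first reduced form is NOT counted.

D = 28, ⌊√D⌋ = 5
descent: ρ → (2,2,-3)  [lands on river]
river: ρ → (-3,4,1)
river: ρ → (1,4,-3)
river: ρ → (-3,2,2)
ρ-cycle length = 4 (tail of 1 descent step not counted)

4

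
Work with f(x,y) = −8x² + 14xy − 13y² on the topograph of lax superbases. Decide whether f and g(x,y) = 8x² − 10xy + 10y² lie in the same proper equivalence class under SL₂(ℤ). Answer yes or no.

D₁ = -220, D₂ = -220
f is negative-definite; reduce −f:
−f: translate: b→2 (≡-14 mod 16), so (8,-14,13)→(8,2,7)
−f: flip: (8,2,7)→(7,-2,8)
−f: reduced (well bottom): (7,-2,8) with a≤c, −a<b≤a
flip sign back: reduced form of f is (-7,2,-8)
g: translate: b→6 (≡-10 mod 16), so (8,-10,10)→(8,6,8)
g: reduced (well bottom): (8,6,8) with a≤c, −a<b≤a
reduced forms (-7, 2, -8) vs (8, 6, 8) ⇒ inequivalent

no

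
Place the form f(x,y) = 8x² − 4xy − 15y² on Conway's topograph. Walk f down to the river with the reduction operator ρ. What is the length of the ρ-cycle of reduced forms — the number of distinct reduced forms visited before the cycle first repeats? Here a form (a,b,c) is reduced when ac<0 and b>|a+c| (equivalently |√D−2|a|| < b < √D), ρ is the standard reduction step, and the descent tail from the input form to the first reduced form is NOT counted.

D = 496, ⌊√D⌋ = 22
descent: ρ → (-15,4,8)
descent: ρ → (8,12,-11)  [lands on river]
river: ρ → (-11,10,9)
river: ρ → (9,8,-12)
river: ρ → (-12,16,5)
river: ρ → (5,14,-15)
river: ρ → (-15,16,4)
river: ρ → (4,16,-15)
river: ρ → (-15,14,5)
river: ρ → (5,16,-12)
river: ρ → (-12,8,9)
river: ρ → (9,10,-11)
river: ρ → (-11,12,8)
river: ρ → (8,20,-3)
river: ρ → (-3,22,1)
river: ρ → (1,22,-3)
river: ρ → (-3,20,8)
ρ-cycle length = 16 (tail of 2 descent steps not counted)

16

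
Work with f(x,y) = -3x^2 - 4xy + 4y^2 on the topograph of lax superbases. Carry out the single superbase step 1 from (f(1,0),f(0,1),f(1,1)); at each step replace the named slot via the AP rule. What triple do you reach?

start (-3,4,-3) = (f(1,0),f(0,1),f(1,1))
replace slot 1: 2·(4+(-3)) − (-3) = 5 → (5,4,-3)

5,4,-3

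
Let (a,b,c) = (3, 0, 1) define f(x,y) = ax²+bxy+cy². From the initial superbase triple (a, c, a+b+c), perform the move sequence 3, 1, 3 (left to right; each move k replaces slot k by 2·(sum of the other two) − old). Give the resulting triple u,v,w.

start (3,1,4) = (f(1,0),f(0,1),f(1,1))
replace slot 3: 2·(3+1) − 4 = 4 → (3,1,4)
replace slot 1: 2·(1+4) − 3 = 7 → (7,1,4)
replace slot 3: 2·(7+1) − 4 = 12 → (7,1,12)

7,1,12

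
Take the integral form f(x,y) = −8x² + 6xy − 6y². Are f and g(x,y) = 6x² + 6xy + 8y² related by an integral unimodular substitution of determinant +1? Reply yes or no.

D₁ = -156, D₂ = -156
f is negative-definite; reduce −f:
−f: flip: (8,-6,6)→(6,6,8)
−f: reduced (well bottom): (6,6,8) with a≤c, −a<b≤a
flip sign back: reduced form of f is (-6,-6,-8)
g: reduced (well bottom): (6,6,8) with a≤c, −a<b≤a
reduced forms (-6, -6, -8) vs (6, 6, 8) ⇒ inequivalent

no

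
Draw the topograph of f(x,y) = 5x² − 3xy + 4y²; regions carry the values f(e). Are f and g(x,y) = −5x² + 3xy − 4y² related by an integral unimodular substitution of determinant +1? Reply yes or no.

D₁ = -71, D₂ = -71
f: flip: (5,-3,4)→(4,3,5)
f: reduced (well bottom): (4,3,5) with a≤c, −a<b≤a
g is negative-definite; reduce −g:
−g: flip: (5,-3,4)→(4,3,5)
−g: reduced (well bottom): (4,3,5) with a≤c, −a<b≤a
flip sign back: reduced form of g is (-4,-3,-5)
reduced forms (4, 3, 5) vs (-4, -3, -5) ⇒ inequivalent

no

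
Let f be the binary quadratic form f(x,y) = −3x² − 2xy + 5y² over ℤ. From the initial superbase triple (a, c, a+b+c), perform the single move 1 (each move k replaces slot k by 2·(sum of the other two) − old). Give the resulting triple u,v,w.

start (-3,5,0) = (f(1,0),f(0,1),f(1,1))
replace slot 1: 2·(5+0) − (-3) = 13 → (13,5,0)

13,5,0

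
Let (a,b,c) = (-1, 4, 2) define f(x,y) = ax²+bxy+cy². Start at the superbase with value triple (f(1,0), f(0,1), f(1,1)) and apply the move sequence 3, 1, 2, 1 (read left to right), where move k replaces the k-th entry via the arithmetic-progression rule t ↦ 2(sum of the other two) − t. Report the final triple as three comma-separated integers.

start (-1,2,5) = (f(1,0),f(0,1),f(1,1))
replace slot 3: 2·((-1)+2) − 5 = -3 → (-1,2,-3)
replace slot 1: 2·(2+(-3)) − (-1) = -1 → (-1,2,-3)
replace slot 2: 2·((-1)+(-3)) − 2 = -10 → (-1,-10,-3)
replace slot 1: 2·((-10)+(-3)) − (-1) = -25 → (-25,-10,-3)

-25,-10,-3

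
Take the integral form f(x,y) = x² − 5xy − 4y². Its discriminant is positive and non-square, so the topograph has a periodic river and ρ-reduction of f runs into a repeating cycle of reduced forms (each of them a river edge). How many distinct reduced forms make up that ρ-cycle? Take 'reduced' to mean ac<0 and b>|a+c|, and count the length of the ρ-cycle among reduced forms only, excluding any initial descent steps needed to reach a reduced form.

D = 41, ⌊√D⌋ = 6
descent: ρ → (-4,5,1)  [lands on river]
river: ρ → (1,5,-4)
river: ρ → (-4,3,2)
river: ρ → (2,5,-2)
river: ρ → (-2,3,4)
river: ρ → (4,5,-1)
river: ρ → (-1,5,4)
river: ρ → (4,3,-2)
river: ρ → (-2,5,2)
river: ρ → (2,3,-4)
ρ-cycle length = 10 (tail of 1 descent step not counted)

10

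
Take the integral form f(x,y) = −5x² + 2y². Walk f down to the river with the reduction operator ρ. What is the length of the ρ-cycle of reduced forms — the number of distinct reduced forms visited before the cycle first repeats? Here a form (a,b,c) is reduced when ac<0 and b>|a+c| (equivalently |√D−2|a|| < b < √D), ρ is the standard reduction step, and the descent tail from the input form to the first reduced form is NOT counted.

D = 40, ⌊√D⌋ = 6
descent: ρ → (2,4,-3)  [lands on river]
river: ρ → (-3,2,3)
river: ρ → (3,4,-2)
river: ρ → (-2,4,3)
river: ρ → (3,2,-3)
river: ρ → (-3,4,2)
ρ-cycle length = 6 (tail of 1 descent step not counted)

6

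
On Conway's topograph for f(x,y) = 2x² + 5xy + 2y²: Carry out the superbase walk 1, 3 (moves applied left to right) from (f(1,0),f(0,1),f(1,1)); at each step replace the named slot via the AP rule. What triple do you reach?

start (2,2,9) = (f(1,0),f(0,1),f(1,1))
replace slot 1: 2·(2+9) − 2 = 20 → (20,2,9)
replace slot 3: 2·(20+2) − 9 = 35 → (20,2,35)

20,2,35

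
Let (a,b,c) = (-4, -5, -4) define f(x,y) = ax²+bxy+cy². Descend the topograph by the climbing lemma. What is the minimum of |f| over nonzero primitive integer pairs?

translate: b→-3 (≡5 mod 8), so (4,5,4)→(4,-3,3)
flip: (4,-3,3)→(3,3,4)
reduced (well bottom): (3,3,4) with a≤c, −a<b≤a
well minimum |f| = |-3| = 3 (negative-definite)

3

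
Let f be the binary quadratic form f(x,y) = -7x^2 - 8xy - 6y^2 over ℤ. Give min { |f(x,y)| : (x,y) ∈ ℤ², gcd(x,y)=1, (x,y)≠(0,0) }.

translate: b→-6 (≡8 mod 14), so (7,8,6)→(7,-6,5)
flip: (7,-6,5)→(5,6,7)
translate: b→-4 (≡6 mod 10), so (5,6,7)→(5,-4,6)
reduced (well bottom): (5,-4,6) with a≤c, −a<b≤a
well minimum |f| = |-5| = 5 (negative-definite)

5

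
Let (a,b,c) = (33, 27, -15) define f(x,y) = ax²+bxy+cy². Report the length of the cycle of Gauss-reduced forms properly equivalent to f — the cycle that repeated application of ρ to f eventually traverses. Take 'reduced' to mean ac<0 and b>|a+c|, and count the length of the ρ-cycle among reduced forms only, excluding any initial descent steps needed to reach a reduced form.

D = 2709, ⌊√D⌋ = 52
river: ρ → (-15,33,27)
river: ρ → (27,21,-21)
river: ρ → (-21,21,27)
river: ρ → (27,33,-15)
river: ρ → (-15,27,33)
river: ρ → (33,39,-9)
river: ρ → (-9,51,3)
river: ρ → (3,51,-9)
river: ρ → (-9,39,33)
river: ρ → (33,27,-15)
ρ-cycle length = 10 (tail of 0 descent steps not counted)

10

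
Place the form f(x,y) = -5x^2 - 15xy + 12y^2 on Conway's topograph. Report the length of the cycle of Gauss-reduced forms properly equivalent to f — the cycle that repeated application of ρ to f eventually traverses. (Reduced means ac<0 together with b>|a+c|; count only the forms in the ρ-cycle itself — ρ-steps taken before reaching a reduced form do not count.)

D = 465, ⌊√D⌋ = 21
descent: ρ → (12,15,-5)  [lands on river]
river: ρ → (-5,15,12)
river: ρ → (12,9,-8)
river: ρ → (-8,7,13)
river: ρ → (13,19,-2)
river: ρ → (-2,21,3)
river: ρ → (3,21,-2)
river: ρ → (-2,19,13)
river: ρ → (13,7,-8)
river: ρ → (-8,9,12)
ρ-cycle length = 10 (tail of 1 descent step not counted)

10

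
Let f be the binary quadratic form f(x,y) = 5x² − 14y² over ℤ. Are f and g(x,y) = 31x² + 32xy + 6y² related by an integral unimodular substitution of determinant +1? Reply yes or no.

D₁ = 280, D₂ = 280
river cycle of f (length 6): (5, 10, -9), (-9, 8, 6), (6, 16, -1), (-1, 16, 6), (6, 8, -9), (-9, 10, 5)
river cycle of g (length 6): (6, 16, -1), (-1, 16, 6), (6, 8, -9), (-9, 10, 5), (5, 10, -9), (-9, 8, 6)
cycles coincide ⇒ equivalent

yes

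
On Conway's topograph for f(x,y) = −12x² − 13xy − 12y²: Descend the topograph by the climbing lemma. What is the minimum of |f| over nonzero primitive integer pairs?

translate: b→-11 (≡13 mod 24), so (12,13,12)→(12,-11,11)
flip: (12,-11,11)→(11,11,12)
reduced (well bottom): (11,11,12) with a≤c, −a<b≤a
well minimum |f| = |-11| = 11 (negative-definite)

11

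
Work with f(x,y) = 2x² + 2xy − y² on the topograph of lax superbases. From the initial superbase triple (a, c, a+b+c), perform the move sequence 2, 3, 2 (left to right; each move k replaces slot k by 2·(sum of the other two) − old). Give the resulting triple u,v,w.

start (2,-1,3) = (f(1,0),f(0,1),f(1,1))
replace slot 2: 2·(2+3) − (-1) = 11 → (2,11,3)
replace slot 3: 2·(2+11) − 3 = 23 → (2,11,23)
replace slot 2: 2·(2+23) − 11 = 39 → (2,39,23)

2,39,23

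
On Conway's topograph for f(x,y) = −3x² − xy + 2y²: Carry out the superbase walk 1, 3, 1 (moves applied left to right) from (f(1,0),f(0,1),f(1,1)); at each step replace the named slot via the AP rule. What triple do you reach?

start (-3,2,-2) = (f(1,0),f(0,1),f(1,1))
replace slot 1: 2·(2+(-2)) − (-3) = 3 → (3,2,-2)
replace slot 3: 2·(3+2) − (-2) = 12 → (3,2,12)
replace slot 1: 2·(2+12) − 3 = 25 → (25,2,12)

25,2,12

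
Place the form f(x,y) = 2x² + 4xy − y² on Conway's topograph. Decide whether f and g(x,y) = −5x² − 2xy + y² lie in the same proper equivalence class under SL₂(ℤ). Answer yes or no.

D₁ = 24, D₂ = 24
river cycle of f (length 2): (-1, 4, 2), (2, 4, -1)
river cycle of g (length 2): (1, 4, -2), (-2, 4, 1)
cycles differ ⇒ inequivalent

no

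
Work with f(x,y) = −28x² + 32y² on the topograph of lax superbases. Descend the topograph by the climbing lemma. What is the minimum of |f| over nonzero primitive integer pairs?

descent: ρ → (32,0,-28)
descent: ρ → (-28,56,4)  [lands on river]
river: ρ → (4,56,-28)
closes: descent 2, river 2
min |a| on river = 4

4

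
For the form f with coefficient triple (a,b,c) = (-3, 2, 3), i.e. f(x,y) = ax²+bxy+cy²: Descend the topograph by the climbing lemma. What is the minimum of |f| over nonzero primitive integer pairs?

river: ρ → (3,4,-2)
river: ρ → (-2,4,3)
river: ρ → (3,2,-3)
river: ρ → (-3,4,2)
river: ρ → (2,4,-3)
river: ρ → (-3,2,3)
closes: descent 0, river 6
min |a| on river = 2

2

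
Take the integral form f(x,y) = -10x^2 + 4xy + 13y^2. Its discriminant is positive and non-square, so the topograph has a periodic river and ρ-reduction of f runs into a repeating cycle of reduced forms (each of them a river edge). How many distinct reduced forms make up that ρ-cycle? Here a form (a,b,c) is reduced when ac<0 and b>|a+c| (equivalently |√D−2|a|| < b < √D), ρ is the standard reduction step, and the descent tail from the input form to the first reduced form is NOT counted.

D = 536, ⌊√D⌋ = 23
river: ρ → (13,22,-1)
river: ρ → (-1,22,13)
river: ρ → (13,4,-10)
river: ρ → (-10,16,7)
river: ρ → (7,12,-14)
river: ρ → (-14,16,5)
river: ρ → (5,14,-17)
river: ρ → (-17,20,2)
river: ρ → (2,20,-17)
river: ρ → (-17,14,5)
river: ρ → (5,16,-14)
river: ρ → (-14,12,7)
river: ρ → (7,16,-10)
river: ρ → (-10,4,13)
ρ-cycle length = 14 (tail of 0 descent steps not counted)

14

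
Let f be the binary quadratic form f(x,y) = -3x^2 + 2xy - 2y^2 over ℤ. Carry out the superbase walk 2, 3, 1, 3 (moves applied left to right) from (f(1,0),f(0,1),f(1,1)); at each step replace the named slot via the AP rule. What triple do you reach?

start (-3,-2,-3) = (f(1,0),f(0,1),f(1,1))
replace slot 2: 2·((-3)+(-3)) − (-2) = -10 → (-3,-10,-3)
replace slot 3: 2·((-3)+(-10)) − (-3) = -23 → (-3,-10,-23)
replace slot 1: 2·((-10)+(-23)) − (-3) = -63 → (-63,-10,-23)
replace slot 3: 2·((-63)+(-10)) − (-23) = -123 → (-63,-10,-123)

-63,-10,-123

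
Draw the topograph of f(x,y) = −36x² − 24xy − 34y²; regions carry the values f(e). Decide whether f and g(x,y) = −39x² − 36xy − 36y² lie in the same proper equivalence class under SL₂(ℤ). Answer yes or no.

D₁ = -4320, D₂ = -4320
f is negative-definite; reduce −f:
−f: flip: (36,24,34)→(34,-24,36)
−f: reduced (well bottom): (34,-24,36) with a≤c, −a<b≤a
flip sign back: reduced form of f is (-34,24,-36)
g is negative-definite; reduce −g:
−g: flip: (39,36,36)→(36,-36,39)
−g: translate: b→36 (≡-36 mod 72), so (36,-36,39)→(36,36,39)
−g: reduced (well bottom): (36,36,39) with a≤c, −a<b≤a
flip sign back: reduced form of g is (-36,-36,-39)
reduced forms (-34, 24, -36) vs (-36, -36, -39) ⇒ inequivalent

no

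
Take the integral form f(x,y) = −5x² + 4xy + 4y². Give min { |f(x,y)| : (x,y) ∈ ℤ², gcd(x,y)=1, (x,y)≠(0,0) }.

river: ρ → (4,4,-5)
river: ρ → (-5,6,3)
river: ρ → (3,6,-5)
river: ρ → (-5,4,4)
closes: descent 0, river 4
min |a| on river = 3

3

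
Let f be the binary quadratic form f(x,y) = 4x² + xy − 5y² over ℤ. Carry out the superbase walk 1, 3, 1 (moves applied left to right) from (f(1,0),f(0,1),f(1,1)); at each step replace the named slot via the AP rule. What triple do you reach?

start (4,-5,0) = (f(1,0),f(0,1),f(1,1))
replace slot 1: 2·((-5)+0) − 4 = -14 → (-14,-5,0)
replace slot 3: 2·((-14)+(-5)) − 0 = -38 → (-14,-5,-38)
replace slot 1: 2·((-5)+(-38)) − (-14) = -72 → (-72,-5,-38)

-72,-5,-38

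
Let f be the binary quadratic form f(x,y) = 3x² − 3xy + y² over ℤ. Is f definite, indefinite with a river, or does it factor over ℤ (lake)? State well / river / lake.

D = b²−4ac = (-3)² − 4·3·1 = -3
D < 0 ⇒ definite ⇒ every region one sign ⇒ single well

well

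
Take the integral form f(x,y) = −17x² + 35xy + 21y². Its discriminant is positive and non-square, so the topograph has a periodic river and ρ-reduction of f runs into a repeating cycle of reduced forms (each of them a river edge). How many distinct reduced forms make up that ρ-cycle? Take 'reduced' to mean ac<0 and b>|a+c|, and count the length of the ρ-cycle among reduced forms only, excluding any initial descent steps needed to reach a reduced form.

D = 2653, ⌊√D⌋ = 51
river: ρ → (21,49,-3)
river: ρ → (-3,47,37)
river: ρ → (37,27,-13)
river: ρ → (-13,51,1)
river: ρ → (1,51,-13)
river: ρ → (-13,27,37)
river: ρ → (37,47,-3)
river: ρ → (-3,49,21)
river: ρ → (21,35,-17)
river: ρ → (-17,33,23)
river: ρ → (23,13,-27)
river: ρ → (-27,41,9)
river: ρ → (9,49,-7)
river: ρ → (-7,49,9)
river: ρ → (9,41,-27)
river: ρ → (-27,13,23)
river: ρ → (23,33,-17)
river: ρ → (-17,35,21)
ρ-cycle length = 18 (tail of 0 descent steps not counted)

18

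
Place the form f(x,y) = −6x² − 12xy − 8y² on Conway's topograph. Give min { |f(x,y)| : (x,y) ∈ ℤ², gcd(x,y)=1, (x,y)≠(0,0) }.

translate: b→0 (≡12 mod 12), so (6,12,8)→(6,0,2)
flip: (6,0,2)→(2,0,6)
reduced (well bottom): (2,0,6) with a≤c, −a<b≤a
well minimum |f| = |-2| = 2 (negative-definite)

2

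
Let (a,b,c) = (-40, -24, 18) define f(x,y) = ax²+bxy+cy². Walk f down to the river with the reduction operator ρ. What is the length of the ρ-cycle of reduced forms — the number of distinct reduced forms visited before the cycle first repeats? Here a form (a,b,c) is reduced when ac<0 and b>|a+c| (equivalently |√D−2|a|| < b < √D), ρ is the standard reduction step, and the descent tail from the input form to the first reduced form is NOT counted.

D = 3456, ⌊√D⌋ = 58
descent: ρ → (18,24,-40)  [lands on river]
river: ρ → (-40,56,2)
river: ρ → (2,56,-40)
river: ρ → (-40,24,18)
river: ρ → (18,48,-16)
river: ρ → (-16,48,18)
ρ-cycle length = 6 (tail of 1 descent step not counted)

6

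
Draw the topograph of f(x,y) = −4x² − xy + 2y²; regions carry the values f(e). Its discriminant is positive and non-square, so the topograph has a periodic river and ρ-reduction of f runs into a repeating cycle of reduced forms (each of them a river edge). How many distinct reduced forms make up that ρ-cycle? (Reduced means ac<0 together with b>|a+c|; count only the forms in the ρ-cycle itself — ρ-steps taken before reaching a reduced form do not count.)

D = 33, ⌊√D⌋ = 5
descent: ρ → (2,5,-1)  [lands on river]
river: ρ → (-1,5,2)
river: ρ → (2,3,-3)
river: ρ → (-3,3,2)
ρ-cycle length = 4 (tail of 1 descent step not counted)

4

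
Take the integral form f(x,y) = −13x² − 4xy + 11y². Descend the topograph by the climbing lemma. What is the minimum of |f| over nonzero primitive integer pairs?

descent: ρ → (11,4,-13)  [lands on river]
river: ρ → (-13,22,2)
river: ρ → (2,22,-13)
river: ρ → (-13,4,11)
river: ρ → (11,18,-6)
river: ρ → (-6,18,11)
closes: descent 1, river 6
min |a| on river = 2

2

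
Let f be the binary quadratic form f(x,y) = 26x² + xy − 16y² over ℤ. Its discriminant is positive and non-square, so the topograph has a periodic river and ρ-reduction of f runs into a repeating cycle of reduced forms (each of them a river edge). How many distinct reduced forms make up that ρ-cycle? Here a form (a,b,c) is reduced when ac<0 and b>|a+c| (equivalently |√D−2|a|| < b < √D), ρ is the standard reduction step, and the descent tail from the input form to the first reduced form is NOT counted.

D = 1665, ⌊√D⌋ = 40
descent: ρ → (-16,31,11)  [lands on river]
river: ρ → (11,35,-10)
river: ρ → (-10,25,26)
river: ρ → (26,27,-9)
river: ρ → (-9,27,26)
river: ρ → (26,25,-10)
river: ρ → (-10,35,11)
river: ρ → (11,31,-16)
river: ρ → (-16,33,9)
river: ρ → (9,39,-4)
river: ρ → (-4,33,36)
river: ρ → (36,39,-1)
river: ρ → (-1,39,36)
river: ρ → (36,33,-4)
river: ρ → (-4,39,9)
river: ρ → (9,33,-16)
ρ-cycle length = 16 (tail of 1 descent step not counted)

16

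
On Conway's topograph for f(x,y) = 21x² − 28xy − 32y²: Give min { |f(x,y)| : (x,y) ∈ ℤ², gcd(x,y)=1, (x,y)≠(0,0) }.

descent: ρ → (-32,28,21)  [lands on river]
river: ρ → (21,56,-4)
river: ρ → (-4,56,21)
river: ρ → (21,28,-32)
river: ρ → (-32,36,17)
river: ρ → (17,32,-36)
river: ρ → (-36,40,13)
river: ρ → (13,38,-39)
river: ρ → (-39,40,12)
river: ρ → (12,56,-7)
river: ρ → (-7,56,12)
river: ρ → (12,40,-39)
river: ρ → (-39,38,13)
river: ρ → (13,40,-36)
river: ρ → (-36,32,17)
river: ρ → (17,36,-32)
closes: descent 1, river 16
min |a| on river = 4

4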